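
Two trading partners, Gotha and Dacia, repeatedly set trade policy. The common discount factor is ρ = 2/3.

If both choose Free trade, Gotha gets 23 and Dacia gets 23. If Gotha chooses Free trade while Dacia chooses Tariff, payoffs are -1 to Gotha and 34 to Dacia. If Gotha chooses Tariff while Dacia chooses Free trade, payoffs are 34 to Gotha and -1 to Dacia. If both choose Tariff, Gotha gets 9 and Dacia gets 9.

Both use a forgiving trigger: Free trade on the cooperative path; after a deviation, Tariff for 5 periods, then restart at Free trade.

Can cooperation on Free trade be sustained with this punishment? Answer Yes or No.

IC: ρ+…+ρ^5 ≥ (34−23)/(23−9) = 11/14.
At ρ = 2/3: partial sum = 1.7366 ≥ 0.7857. Cooperation sustainable.

Yes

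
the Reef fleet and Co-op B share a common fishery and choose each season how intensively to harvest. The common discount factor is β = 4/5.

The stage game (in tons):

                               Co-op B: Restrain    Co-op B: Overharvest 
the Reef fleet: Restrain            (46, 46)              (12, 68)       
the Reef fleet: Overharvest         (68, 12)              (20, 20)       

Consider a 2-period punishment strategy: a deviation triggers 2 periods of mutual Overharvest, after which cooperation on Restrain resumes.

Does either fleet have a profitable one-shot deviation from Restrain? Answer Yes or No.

No

A one-shot deviation gives 68 now, then 20 for 2 periods, then back to 46.
Gain from deviating: (68−46) today; loss: (46−20) in each of the next 2 periods.
No-deviation condition: (46−20)(β+…+β^2) ≥ 68−46, i.e. β+…+β^2 ≥ 11/13.
At β = 4/5: β+…+β^2 = 1.4400 ≥ 0.8462.
So cooperation is sustainable.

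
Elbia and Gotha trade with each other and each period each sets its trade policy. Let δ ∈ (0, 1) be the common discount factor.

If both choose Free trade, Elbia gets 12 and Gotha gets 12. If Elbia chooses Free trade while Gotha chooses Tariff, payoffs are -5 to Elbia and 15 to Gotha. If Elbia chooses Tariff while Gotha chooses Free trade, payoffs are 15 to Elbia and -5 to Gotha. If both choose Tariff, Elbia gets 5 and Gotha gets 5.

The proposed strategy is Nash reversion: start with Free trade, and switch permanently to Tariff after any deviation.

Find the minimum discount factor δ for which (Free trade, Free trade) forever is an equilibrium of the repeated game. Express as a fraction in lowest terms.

3/10

One-period gain from deviating is 15 − 12 = 3. The loss is 12 − 5 = 7 in every subsequent period, with present value 7·δ/(1−δ).
Deviation is unprofitable when 7·δ/(1−δ) ≥ 3, i.e. δ/(1−δ) ≥ 3/7.
Equivalently δ ≥ 3/(3+7) = 3/10.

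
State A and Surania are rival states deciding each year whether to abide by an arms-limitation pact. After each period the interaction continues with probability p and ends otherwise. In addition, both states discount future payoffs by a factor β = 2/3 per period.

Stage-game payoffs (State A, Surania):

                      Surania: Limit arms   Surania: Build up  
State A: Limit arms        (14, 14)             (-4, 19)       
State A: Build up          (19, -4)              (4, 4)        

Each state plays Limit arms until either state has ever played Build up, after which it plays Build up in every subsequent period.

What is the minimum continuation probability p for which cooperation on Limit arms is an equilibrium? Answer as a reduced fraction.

Expected continuation weight on next period's payoff is β·p = 2/3·p, which plays the role of the discount factor.
Cooperation requires 2/3·p ≥ (19−14)/(19−4) = 1/3, hence p ≥ 1/2.

1/2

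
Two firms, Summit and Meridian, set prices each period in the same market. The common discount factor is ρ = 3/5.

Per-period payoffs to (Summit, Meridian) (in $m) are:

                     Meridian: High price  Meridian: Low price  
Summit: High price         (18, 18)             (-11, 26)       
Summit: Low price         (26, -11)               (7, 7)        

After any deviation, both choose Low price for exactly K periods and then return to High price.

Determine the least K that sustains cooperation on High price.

IC: ρ(1−ρ^K)/(1−ρ) ≥ (26−18)/(18−7) = 8/11.
With ρ = 3/5: need 1 − ρ^K ≥ 8/11·(1−3/5)/(3/5), i.e. ρ^K ≤ 0.5152.
Since (3/5)^1 = 0.6000 and (3/5)^2 = 0.3600, the smallest such K is 2.

2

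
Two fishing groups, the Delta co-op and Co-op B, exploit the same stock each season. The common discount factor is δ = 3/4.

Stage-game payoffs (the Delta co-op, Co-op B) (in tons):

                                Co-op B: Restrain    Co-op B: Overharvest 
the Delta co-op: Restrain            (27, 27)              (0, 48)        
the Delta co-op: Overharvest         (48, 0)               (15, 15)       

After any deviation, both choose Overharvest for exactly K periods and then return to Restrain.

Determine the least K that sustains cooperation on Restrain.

IC: δ(1−δ^K)/(1−δ) ≥ (48−27)/(27−15) = 7/4.
With δ = 3/4: need 1 − δ^K ≥ 7/4·(1−3/4)/(3/4), i.e. δ^K ≤ 0.4167.
Since (3/4)^3 = 0.4219 and (3/4)^4 = 0.3164, the smallest such K is 4.

4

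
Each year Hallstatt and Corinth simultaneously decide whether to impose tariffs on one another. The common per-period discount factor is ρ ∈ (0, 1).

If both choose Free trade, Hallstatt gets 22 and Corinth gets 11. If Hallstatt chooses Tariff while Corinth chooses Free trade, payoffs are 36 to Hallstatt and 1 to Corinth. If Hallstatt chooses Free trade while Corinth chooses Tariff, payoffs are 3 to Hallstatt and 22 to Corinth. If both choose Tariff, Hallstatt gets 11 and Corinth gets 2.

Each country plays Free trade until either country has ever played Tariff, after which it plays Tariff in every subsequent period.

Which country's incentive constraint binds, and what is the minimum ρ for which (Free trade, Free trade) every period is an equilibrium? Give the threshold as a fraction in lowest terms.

Hallstatt's threshold: (36−22)/(36−11) = 14/25.
Corinth's threshold: (22−11)/(22−2) = 11/20.
14/25 > 11/20, so Hallstatt binds and ρ* = 14/25.

Hallstatt; ρ ≥ 14/25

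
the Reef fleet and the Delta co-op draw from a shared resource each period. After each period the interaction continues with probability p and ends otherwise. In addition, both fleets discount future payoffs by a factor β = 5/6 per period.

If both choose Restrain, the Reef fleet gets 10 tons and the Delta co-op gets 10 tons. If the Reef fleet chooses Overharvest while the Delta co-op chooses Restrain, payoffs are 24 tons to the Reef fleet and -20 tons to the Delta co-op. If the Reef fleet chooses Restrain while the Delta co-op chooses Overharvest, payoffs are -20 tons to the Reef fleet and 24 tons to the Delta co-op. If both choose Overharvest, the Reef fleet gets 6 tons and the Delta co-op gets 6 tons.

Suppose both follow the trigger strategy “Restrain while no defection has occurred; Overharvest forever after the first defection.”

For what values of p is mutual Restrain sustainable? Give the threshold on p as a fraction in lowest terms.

With continuation probability p and discount β, the effective per-period discount factor is βp.
Grim-trigger IC: βp ≥ (24−10)/(24−6) = 7/9.
So p ≥ (7/9)/(5/6) = 14/15.

14/15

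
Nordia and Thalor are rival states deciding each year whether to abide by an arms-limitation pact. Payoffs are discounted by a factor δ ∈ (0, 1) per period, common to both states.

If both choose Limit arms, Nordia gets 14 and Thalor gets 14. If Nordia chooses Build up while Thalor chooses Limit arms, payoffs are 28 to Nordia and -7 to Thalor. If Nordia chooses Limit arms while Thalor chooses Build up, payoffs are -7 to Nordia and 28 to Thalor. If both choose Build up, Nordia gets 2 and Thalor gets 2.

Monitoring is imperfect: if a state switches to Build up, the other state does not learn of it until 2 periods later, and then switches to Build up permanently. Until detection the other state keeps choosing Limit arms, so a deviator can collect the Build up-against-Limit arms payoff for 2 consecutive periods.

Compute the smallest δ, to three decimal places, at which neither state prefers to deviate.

0.734

A deviator earns 28 for 2 periods, then 2 forever; cooperating earns 14 forever. Multiplying the IC by (1−δ):
14 ≥ 28(1−δ^2) + 2δ^2, so 26·δ^2 ≥ 14 and δ^2 ≥ 7/13.
δ ≥ (7/13)^(1/2) ≈ 0.734.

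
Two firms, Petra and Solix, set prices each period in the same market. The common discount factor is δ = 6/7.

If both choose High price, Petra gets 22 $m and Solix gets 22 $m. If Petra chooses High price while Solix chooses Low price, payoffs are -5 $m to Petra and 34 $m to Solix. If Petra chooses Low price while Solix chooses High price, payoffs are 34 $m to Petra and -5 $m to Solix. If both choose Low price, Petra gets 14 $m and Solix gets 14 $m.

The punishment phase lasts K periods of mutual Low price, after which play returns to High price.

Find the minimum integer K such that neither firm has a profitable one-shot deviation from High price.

2

Need Σ_{k=1}^{K} δ^k ≥ (34−22)/(22−14) = 1.5000 at δ = 6/7.
At K = 1 the sum is 0.8571 < 1.5000; at K = 2 it is 1.5918 ≥ 1.5000.
So the minimum punishment length is K = 2.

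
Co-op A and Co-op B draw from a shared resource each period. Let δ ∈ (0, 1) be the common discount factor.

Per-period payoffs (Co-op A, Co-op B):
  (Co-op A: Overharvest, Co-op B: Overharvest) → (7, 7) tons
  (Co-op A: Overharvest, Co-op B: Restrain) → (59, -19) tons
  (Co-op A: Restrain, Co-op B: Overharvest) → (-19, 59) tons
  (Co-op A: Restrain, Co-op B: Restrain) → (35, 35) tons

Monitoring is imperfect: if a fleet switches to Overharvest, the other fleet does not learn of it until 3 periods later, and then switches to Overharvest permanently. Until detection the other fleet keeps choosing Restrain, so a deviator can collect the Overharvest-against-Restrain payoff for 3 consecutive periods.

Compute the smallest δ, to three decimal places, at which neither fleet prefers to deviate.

A deviator earns 59 for 3 periods, then 7 forever; cooperating earns 35 forever. Multiplying the IC by (1−δ):
35 ≥ 59(1−δ^3) + 7δ^3, so 52·δ^3 ≥ 24 and δ^3 ≥ 6/13.
δ ≥ (6/13)^(1/3) ≈ 0.773.

0.773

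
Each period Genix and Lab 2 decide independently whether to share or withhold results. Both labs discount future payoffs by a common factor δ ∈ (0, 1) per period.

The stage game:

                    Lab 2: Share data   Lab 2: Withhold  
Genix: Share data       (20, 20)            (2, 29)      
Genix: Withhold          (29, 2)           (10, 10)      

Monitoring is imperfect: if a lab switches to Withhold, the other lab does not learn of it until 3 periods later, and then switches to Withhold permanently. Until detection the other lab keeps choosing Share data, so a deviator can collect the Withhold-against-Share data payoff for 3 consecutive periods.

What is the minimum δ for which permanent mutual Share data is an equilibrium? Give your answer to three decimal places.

The best deviation is to choose Withhold for all 3 undetected periods, earning 29 each, then 10 forever once detected.
Deviation value: 29(1−δ^3)/(1−δ) + 10δ^3/(1−δ); cooperation value: 20/(1−δ).
IC: 20 ≥ 29(1−δ^3) + 10δ^3 = 29 − 19δ^3.
So δ^3 ≥ 9/19, giving δ ≥ (9/19)^(1/3) ≈ 0.780.

0.780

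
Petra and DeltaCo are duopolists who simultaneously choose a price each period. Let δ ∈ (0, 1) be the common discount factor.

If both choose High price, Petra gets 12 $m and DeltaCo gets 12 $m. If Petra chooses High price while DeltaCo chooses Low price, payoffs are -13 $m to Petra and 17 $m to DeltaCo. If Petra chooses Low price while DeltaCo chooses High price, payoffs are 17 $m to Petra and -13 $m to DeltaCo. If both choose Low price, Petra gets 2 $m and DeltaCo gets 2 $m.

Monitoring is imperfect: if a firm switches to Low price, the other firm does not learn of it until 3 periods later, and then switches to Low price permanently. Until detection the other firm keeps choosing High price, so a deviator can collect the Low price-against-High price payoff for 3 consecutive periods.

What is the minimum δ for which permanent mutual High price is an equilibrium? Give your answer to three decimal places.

Deviating for the 3 undetected periods gains 17−12 = 5 per period over cooperation, then loses 12−2 = 10 per period forever once punishment starts.
Gain: 5(1 + δ + … + δ^2); loss: 10·δ^3/(1−δ).
No profitable deviation ⇔ 5(1−δ^3) ≤ 10·δ^3, i.e. δ^3 ≥ 5/(5+10) = 1/3.
Hence δ ≥ (1/3)^(1/3) ≈ 0.693.

0.693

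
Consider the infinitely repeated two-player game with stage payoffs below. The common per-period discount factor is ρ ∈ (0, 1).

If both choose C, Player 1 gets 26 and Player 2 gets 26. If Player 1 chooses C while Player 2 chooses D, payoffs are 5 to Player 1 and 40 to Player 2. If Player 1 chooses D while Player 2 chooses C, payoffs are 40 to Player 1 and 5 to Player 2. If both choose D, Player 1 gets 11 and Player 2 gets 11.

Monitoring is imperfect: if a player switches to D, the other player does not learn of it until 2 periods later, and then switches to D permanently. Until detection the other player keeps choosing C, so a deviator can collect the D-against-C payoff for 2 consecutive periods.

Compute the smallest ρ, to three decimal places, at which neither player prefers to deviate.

The best deviation is to choose D for all 2 undetected periods, earning 40 each, then 11 forever once detected.
Deviation value: 40(1−ρ^2)/(1−ρ) + 11ρ^2/(1−ρ); cooperation value: 26/(1−ρ).
IC: 26 ≥ 40(1−ρ^2) + 11ρ^2 = 40 − 29ρ^2.
So ρ^2 ≥ 14/29, giving ρ ≥ (14/29)^(1/2) ≈ 0.695.

0.695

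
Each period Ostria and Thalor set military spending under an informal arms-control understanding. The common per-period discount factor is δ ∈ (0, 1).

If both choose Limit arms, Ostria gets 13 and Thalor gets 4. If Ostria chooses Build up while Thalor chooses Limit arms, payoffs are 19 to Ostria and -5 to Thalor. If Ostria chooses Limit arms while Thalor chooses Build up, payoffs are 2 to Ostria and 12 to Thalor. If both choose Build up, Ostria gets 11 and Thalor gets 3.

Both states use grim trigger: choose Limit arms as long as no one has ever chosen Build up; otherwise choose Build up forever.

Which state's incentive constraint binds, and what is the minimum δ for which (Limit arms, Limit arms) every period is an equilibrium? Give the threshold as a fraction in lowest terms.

Ostria: cooperation gives 13 each period; deviation gives 19 once then 11 forever.
  13/(1−δ) ≥ 19 + 11δ/(1−δ) ⇒ δ ≥ 6/8 = 3/4.
Thalor: cooperation gives 4 each period; deviation gives 12 once then 3 forever.
  δ ≥ 8/9.
Both must hold, so the binding constraint is Thalor's: δ ≥ 8/9.

Thalor; δ ≥ 8/9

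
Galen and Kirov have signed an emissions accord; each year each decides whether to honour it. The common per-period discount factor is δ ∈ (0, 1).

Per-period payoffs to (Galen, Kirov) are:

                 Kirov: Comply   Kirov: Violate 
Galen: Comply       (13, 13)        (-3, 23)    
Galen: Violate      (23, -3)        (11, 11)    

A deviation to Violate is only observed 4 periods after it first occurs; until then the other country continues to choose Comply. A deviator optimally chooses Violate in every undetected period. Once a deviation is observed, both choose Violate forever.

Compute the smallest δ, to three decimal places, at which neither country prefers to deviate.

A deviator earns 23 for 4 periods, then 11 forever; cooperating earns 13 forever. Multiplying the IC by (1−δ):
13 ≥ 23(1−δ^4) + 11δ^4, so 12·δ^4 ≥ 10 and δ^4 ≥ 5/6.
δ ≥ (5/6)^(1/4) ≈ 0.955.

0.955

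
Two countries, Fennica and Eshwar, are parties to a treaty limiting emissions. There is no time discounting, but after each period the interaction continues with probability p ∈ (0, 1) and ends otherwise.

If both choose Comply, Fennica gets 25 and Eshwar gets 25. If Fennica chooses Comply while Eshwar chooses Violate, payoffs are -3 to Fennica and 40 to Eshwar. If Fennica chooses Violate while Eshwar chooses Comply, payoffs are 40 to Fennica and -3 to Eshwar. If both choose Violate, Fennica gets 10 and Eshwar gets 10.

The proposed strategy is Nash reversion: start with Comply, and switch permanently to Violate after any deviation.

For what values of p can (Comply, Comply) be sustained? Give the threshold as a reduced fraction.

With no time discounting, the continuation probability p plays the role of the discount factor.
Grim-trigger IC: 25/(1−p) ≥ 40 + 10p/(1−p) ⇒ p ≥ (40−25)/(40−10) = 1/2.

1/2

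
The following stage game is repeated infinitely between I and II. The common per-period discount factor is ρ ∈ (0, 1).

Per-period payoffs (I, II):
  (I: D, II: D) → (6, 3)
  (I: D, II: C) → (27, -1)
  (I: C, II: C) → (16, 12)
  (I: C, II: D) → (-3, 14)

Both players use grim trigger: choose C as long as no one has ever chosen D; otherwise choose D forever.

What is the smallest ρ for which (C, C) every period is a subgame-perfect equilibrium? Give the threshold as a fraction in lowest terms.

I's threshold: (27−16)/(27−6) = 11/21.
II's threshold: (14−12)/(14−3) = 2/11.
11/21 > 2/11, so I binds and ρ* = 11/21.

11/21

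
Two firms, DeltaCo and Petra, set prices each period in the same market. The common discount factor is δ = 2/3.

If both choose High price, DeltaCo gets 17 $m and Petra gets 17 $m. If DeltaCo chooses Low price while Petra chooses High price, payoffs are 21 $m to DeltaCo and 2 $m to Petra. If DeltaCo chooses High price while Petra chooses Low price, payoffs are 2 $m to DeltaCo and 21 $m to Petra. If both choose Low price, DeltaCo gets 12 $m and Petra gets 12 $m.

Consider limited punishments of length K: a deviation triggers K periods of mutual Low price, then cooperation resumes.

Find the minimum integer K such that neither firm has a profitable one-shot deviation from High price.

2

No profitable deviation requires (17−12)(δ+…+δ^K) ≥ 21−17, i.e. δ+…+δ^K ≥ 4/5 ≈ 0.8000.
With δ = 2/3, the partial sums are K=1: 0.6667, K=2: 1.1111.
K = 2 is the first length at which the sum reaches 0.8000.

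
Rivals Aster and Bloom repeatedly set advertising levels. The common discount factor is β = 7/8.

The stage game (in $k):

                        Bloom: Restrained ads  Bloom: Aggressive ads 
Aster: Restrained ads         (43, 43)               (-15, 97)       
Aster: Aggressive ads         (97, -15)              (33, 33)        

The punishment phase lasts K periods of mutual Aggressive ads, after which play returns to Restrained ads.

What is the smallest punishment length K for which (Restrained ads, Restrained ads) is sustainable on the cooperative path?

IC: β(1−β^K)/(1−β) ≥ (97−43)/(43−33) = 27/5.
With β = 7/8: need 1 − β^K ≥ 27/5·(1−7/8)/(7/8), i.e. β^K ≤ 0.2286.
Since (7/8)^11 = 0.2302 and (7/8)^12 = 0.2014, the smallest such K is 12.

12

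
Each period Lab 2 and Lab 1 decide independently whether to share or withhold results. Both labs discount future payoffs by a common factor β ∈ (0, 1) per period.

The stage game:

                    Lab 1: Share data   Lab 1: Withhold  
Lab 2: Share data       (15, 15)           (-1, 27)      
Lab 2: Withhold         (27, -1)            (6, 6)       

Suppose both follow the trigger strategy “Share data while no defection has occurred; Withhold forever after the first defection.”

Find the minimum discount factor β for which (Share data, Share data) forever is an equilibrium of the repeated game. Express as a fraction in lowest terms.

Under grim trigger the critical discount factor is (T−C)/(T−P) with T = 27, C = 15, P = 6.
β* = (27−15)/(27−6) = 12/21 = 4/7.

4/7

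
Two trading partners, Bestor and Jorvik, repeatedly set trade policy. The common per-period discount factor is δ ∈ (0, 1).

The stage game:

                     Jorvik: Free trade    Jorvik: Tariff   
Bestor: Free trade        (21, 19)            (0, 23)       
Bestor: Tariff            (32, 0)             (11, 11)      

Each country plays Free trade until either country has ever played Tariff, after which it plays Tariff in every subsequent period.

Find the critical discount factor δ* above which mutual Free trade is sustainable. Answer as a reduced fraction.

11/21

For Bestor: deviation gain 32−21 = 11, per-period punishment loss 21−11 = 10. IC gives δ ≥ 11/21.
For Jorvik: gain 4, loss 8 per period, so δ ≥ 4/12 = 1/3.
The tighter constraint is Bestor's, so cooperation needs δ ≥ 11/21.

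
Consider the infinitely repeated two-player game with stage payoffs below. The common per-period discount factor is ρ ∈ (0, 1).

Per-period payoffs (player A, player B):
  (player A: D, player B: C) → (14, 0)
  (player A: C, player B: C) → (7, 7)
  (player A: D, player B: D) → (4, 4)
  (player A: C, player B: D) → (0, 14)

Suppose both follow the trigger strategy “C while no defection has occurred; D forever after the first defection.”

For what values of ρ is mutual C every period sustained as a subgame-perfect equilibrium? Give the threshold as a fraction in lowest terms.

7/10

Under grim trigger the critical discount factor is (T−C)/(T−P) with T = 14, C = 7, P = 4.
ρ* = (14−7)/(14−4) = 7/10.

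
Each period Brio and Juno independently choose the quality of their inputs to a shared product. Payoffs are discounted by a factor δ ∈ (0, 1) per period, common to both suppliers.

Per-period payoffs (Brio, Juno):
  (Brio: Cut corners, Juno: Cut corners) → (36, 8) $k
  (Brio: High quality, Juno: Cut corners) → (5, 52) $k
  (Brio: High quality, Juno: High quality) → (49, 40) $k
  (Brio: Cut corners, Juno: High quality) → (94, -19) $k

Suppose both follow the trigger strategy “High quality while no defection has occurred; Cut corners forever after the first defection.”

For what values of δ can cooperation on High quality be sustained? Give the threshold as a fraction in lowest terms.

45/58

Brio: cooperation gives 49 each period; deviation gives 94 once then 36 forever.
  49/(1−δ) ≥ 94 + 36δ/(1−δ) ⇒ δ ≥ 45/58.
Juno: cooperation gives 40 each period; deviation gives 52 once then 8 forever.
  δ ≥ 12/44 = 3/11.
Both must hold, so the binding constraint is Brio's: δ ≥ 45/58.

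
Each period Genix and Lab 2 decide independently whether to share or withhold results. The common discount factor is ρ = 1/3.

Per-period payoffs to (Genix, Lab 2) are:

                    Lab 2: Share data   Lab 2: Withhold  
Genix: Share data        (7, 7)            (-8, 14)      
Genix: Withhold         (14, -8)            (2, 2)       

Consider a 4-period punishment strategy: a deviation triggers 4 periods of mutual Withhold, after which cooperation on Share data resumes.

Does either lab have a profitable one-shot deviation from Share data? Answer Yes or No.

IC: ρ+…+ρ^4 ≥ (14−7)/(7−2) = 7/5.
At ρ = 1/3: partial sum = 0.4938 < 1.4000. Cooperation not sustainable.

Yes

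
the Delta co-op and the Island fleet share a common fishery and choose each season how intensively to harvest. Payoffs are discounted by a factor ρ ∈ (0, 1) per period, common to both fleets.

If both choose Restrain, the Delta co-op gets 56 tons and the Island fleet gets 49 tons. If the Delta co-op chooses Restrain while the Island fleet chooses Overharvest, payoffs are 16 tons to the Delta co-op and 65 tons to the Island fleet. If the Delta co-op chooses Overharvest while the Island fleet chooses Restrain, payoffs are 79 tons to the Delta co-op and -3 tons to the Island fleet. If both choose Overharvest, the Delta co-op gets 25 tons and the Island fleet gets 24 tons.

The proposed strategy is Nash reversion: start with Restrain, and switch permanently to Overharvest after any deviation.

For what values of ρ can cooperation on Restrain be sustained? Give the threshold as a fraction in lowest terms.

the Delta co-op: cooperation gives 56 each period; deviation gives 79 once then 25 forever.
  56/(1−ρ) ≥ 79 + 25ρ/(1−ρ) ⇒ ρ ≥ 23/54.
the Island fleet: cooperation gives 49 each period; deviation gives 65 once then 24 forever.
  ρ ≥ 16/41.
Both must hold, so the binding constraint is the Delta co-op's: ρ ≥ 23/54.

23/54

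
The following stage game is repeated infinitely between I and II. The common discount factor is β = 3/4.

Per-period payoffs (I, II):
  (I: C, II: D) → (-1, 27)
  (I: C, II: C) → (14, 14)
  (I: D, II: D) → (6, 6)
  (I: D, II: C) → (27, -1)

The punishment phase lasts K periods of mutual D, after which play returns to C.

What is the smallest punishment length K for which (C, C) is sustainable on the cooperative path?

Need Σ_{k=1}^{K} β^k ≥ (27−14)/(14−6) = 1.6250 at β = 3/4.
At K = 2 the sum is 1.3125 < 1.6250; at K = 3 it is 1.7344 ≥ 1.6250.
So the minimum punishment length is K = 3.

3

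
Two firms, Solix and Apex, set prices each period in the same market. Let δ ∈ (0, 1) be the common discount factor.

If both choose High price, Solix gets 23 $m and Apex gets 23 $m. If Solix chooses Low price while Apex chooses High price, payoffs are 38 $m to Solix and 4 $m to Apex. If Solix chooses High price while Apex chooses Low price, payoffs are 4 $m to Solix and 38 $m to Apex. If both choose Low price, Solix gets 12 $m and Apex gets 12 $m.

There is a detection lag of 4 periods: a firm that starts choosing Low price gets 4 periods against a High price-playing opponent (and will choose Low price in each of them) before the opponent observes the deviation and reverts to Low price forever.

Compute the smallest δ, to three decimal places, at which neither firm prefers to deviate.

A deviator earns 38 for 4 periods, then 12 forever; cooperating earns 23 forever. Multiplying the IC by (1−δ):
23 ≥ 38(1−δ^4) + 12δ^4, so 26·δ^4 ≥ 15 and δ^4 ≥ 15/26.
δ ≥ (15/26)^(1/4) ≈ 0.872.

0.872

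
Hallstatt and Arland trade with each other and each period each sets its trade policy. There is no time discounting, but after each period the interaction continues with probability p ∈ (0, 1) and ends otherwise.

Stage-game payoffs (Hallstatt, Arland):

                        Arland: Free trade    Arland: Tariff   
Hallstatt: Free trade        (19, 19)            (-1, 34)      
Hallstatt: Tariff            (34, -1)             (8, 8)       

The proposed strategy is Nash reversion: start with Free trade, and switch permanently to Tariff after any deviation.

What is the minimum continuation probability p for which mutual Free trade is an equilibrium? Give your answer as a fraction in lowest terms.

With no time discounting, the continuation probability p plays the role of the discount factor.
Grim-trigger IC: 19/(1−p) ≥ 34 + 8p/(1−p) ⇒ p ≥ (34−19)/(34−8) = 15/26.

15/26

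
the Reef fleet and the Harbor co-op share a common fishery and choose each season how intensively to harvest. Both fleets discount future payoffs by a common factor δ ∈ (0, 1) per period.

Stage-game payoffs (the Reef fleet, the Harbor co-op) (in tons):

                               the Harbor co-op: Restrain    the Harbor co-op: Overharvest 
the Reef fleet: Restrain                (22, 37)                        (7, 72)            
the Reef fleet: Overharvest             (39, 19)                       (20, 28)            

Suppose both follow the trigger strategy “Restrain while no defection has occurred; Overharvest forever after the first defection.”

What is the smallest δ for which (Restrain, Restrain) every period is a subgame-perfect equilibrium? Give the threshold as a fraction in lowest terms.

17/19

For the Reef fleet: deviation gain 39−22 = 17, per-period punishment loss 22−20 = 2. IC gives δ ≥ 17/19.
For the Harbor co-op: gain 35, loss 9 per period, so δ ≥ 35/44.
The tighter constraint is the Reef fleet's, so cooperation needs δ ≥ 17/19.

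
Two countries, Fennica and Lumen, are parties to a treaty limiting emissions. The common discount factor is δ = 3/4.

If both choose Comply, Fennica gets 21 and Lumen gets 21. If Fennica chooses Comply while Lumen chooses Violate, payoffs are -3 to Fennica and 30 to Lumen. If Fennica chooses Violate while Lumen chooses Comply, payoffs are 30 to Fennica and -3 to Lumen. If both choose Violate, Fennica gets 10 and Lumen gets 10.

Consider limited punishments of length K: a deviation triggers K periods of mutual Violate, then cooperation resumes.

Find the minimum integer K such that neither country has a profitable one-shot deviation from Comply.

2

No profitable deviation requires (21−10)(δ+…+δ^K) ≥ 30−21, i.e. δ+…+δ^K ≥ 9/11 ≈ 0.8182.
With δ = 3/4, the partial sums are K=1: 0.7500, K=2: 1.3125.
K = 2 is the first length at which the sum reaches 0.8182.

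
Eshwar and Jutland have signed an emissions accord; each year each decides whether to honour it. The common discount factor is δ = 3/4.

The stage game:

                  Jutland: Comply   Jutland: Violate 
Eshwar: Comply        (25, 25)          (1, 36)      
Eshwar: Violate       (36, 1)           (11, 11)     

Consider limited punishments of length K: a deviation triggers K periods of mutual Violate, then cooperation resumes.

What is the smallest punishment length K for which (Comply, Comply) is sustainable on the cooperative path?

IC: δ(1−δ^K)/(1−δ) ≥ (36−25)/(25−11) = 11/14.
With δ = 3/4: need 1 − δ^K ≥ 11/14·(1−3/4)/(3/4), i.e. δ^K ≤ 0.7381.
Since (3/4)^1 = 0.7500 and (3/4)^2 = 0.5625, the smallest such K is 2.

2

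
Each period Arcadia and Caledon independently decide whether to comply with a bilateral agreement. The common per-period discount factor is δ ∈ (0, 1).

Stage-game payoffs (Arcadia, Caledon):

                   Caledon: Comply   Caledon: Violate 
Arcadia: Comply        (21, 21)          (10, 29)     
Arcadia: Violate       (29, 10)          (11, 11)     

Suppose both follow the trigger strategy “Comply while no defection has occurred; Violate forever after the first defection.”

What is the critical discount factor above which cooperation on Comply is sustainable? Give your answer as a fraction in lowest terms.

21/(1−δ) ≥ 29 + 11δ/(1−δ)
21 ≥ 29 − 18δ
δ ≥ 8/18 = 4/9.

4/9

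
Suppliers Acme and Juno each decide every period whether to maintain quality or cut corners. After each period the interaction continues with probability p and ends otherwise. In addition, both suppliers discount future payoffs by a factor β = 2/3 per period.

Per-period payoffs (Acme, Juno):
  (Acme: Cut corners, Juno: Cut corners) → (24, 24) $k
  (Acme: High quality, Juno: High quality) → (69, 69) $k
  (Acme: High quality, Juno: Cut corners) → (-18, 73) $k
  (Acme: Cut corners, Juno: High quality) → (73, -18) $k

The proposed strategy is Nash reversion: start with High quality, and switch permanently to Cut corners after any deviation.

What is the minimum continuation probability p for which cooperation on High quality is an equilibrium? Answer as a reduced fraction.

With continuation probability p and discount β, the effective per-period discount factor is βp.
Grim-trigger IC: βp ≥ (73−69)/(73−24) = 4/49.
So p ≥ (4/49)/(2/3) = 6/49.

6/49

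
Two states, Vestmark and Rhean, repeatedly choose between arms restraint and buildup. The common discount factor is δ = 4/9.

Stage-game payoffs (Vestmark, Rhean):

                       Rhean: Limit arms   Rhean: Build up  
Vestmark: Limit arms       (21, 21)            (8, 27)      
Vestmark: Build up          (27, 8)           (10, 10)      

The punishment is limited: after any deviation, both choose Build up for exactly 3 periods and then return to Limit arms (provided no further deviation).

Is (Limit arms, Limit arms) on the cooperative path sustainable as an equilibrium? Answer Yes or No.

IC: δ+…+δ^3 ≥ (27−21)/(21−10) = 6/11.
At δ = 4/9: partial sum = 0.7298 ≥ 0.5455. Cooperation sustainable.

Yes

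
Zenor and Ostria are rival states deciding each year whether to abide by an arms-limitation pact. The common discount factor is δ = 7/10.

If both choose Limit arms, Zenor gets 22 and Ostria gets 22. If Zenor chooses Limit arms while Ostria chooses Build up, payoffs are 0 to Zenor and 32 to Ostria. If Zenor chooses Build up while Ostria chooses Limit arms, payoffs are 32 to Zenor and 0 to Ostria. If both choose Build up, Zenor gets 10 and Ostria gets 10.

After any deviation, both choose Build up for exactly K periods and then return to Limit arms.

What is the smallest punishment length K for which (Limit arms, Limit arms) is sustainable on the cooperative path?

2

No profitable deviation requires (22−10)(δ+…+δ^K) ≥ 32−22, i.e. δ+…+δ^K ≥ 5/6 ≈ 0.8333.
With δ = 7/10, the partial sums are K=1: 0.7000, K=2: 1.1900.
K = 2 is the first length at which the sum reaches 0.8333.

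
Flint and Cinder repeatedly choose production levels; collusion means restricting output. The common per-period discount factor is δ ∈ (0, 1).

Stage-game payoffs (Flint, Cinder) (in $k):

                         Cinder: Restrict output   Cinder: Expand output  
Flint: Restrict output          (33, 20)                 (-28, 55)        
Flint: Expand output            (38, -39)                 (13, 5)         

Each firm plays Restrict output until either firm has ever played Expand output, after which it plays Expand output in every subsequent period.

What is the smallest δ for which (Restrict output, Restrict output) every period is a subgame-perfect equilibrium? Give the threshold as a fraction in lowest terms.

7/10

Flint's threshold: (38−33)/(38−13) = 1/5.
Cinder's threshold: (55−20)/(55−5) = 7/10.
1/5 < 7/10, so Cinder binds and δ* = 7/10.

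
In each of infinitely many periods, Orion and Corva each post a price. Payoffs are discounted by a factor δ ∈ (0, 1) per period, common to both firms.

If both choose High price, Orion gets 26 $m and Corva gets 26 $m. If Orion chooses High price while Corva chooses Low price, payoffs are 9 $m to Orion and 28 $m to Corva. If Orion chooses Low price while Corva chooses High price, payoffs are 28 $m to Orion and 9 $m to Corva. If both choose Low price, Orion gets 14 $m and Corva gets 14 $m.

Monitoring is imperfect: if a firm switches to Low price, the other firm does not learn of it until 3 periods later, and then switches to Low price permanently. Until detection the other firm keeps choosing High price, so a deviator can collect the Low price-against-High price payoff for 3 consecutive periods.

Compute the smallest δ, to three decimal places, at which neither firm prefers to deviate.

A deviator earns 28 for 3 periods, then 14 forever; cooperating earns 26 forever. Multiplying the IC by (1−δ):
26 ≥ 28(1−δ^3) + 14δ^3, so 14·δ^3 ≥ 2 and δ^3 ≥ 1/7.
δ ≥ (1/7)^(1/3) ≈ 0.523.

0.523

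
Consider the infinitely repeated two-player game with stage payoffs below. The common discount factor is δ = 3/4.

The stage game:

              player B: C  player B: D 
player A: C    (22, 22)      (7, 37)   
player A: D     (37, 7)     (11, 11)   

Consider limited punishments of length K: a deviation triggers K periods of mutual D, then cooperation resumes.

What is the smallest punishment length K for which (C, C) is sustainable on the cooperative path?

No profitable deviation requires (22−11)(δ+…+δ^K) ≥ 37−22, i.e. δ+…+δ^K ≥ 15/11 ≈ 1.3636.
With δ = 3/4, the partial sums are K=1: 0.7500, K=2: 1.3125, K=3: 1.7344.
K = 3 is the first length at which the sum reaches 1.3636.

3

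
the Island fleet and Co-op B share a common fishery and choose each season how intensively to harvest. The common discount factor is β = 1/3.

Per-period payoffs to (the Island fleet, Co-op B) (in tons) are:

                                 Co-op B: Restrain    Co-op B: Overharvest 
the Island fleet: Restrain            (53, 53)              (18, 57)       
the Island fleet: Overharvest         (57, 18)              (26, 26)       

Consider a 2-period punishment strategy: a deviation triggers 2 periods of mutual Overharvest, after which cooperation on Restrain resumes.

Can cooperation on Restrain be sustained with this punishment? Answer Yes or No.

Yes

A one-shot deviation gives 57 now, then 26 for 2 periods, then back to 53.
Gain from deviating: (57−53) today; loss: (53−26) in each of the next 2 periods.
No-deviation condition: (53−26)(β+…+β^2) ≥ 57−53, i.e. β+…+β^2 ≥ 4/27.
At β = 1/3: β+…+β^2 = 0.4444 ≥ 0.1481.
So cooperation is sustainable.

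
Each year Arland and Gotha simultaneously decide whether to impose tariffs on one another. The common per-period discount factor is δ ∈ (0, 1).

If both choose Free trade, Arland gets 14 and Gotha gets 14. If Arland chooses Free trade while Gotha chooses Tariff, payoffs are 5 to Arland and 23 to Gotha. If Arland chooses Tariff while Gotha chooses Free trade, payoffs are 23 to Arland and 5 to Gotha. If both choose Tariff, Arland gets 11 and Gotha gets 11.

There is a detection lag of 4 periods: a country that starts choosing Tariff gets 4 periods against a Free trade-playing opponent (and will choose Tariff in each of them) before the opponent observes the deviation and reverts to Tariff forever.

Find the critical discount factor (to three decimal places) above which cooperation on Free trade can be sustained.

Deviating for the 4 undetected periods gains 23−14 = 9 per period over cooperation, then loses 14−11 = 3 per period forever once punishment starts.
Gain: 9(1 + δ + … + δ^3); loss: 3·δ^4/(1−δ).
No profitable deviation ⇔ 9(1−δ^4) ≤ 3·δ^4, i.e. δ^4 ≥ 9/(9+3) = 3/4.
Hence δ ≥ (3/4)^(1/4) ≈ 0.931.

0.931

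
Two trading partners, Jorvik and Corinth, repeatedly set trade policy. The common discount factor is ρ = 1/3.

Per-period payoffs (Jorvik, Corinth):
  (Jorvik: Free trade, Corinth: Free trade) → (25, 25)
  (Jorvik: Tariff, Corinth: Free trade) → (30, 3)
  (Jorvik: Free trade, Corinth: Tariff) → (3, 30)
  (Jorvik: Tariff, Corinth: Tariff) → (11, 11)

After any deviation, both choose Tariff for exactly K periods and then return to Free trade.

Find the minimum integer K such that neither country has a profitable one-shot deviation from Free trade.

2

Need Σ_{k=1}^{K} ρ^k ≥ (30−25)/(25−11) = 0.3571 at ρ = 1/3.
At K = 1 the sum is 0.3333 < 0.3571; at K = 2 it is 0.4444 ≥ 0.3571.
So the minimum punishment length is K = 2.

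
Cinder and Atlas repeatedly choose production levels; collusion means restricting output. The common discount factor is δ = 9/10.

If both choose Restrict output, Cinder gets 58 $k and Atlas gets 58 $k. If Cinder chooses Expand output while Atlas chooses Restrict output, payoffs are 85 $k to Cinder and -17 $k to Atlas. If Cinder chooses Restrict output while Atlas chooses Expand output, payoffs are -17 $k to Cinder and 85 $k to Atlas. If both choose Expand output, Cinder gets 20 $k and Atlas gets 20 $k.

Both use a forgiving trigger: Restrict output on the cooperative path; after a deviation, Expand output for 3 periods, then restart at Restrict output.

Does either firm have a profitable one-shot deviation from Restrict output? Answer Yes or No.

Comparing payoff streams over the 4 periods until play realigns: cooperate → 58(1+δ+…+δ^3); deviate → 85 + 20(δ+…+δ^3).
Cooperation is sustained iff (58−20)(δ+…+δ^3) ≥ 85−58.
δ+…+δ^3 = 9/10·(1−(9/10)^3)/(1−9/10) = 2.4390, and (85−58)/(58−20) = 0.7105.
2.4390 ≥ 0.7105, so cooperation is sustainable.

No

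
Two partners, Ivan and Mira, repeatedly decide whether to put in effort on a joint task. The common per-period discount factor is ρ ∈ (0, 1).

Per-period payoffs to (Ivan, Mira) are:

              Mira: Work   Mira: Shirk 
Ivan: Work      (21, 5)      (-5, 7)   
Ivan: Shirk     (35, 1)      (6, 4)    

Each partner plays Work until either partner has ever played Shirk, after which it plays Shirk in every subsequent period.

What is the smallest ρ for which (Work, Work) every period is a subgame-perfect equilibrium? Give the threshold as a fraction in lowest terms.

Ivan's threshold: (35−21)/(35−6) = 14/29.
Mira's threshold: (7−5)/(7−4) = 2/3.
14/29 < 2/3, so Mira binds and ρ* = 2/3.

2/3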